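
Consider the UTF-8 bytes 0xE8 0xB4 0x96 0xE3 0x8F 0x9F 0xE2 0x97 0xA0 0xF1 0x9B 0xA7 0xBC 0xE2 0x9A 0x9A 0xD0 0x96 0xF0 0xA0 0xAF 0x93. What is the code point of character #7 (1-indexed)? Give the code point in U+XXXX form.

Offset 0: leading byte 0xE8 = 11101000 → 3-byte char #1 = E8 B4 96.
Offset 3: leading byte 0xE3 = 11100011 → 3-byte char #2 = E3 8F 9F.
Offset 6: leading byte 0xE2 = 11100010 → 3-byte char #3 = E2 97 A0.
Offset 9: leading byte 0xF1 = 11110001 → 4-byte char #4 = F1 9B A7 BC.
Offset 13: leading byte 0xE2 = 11100010 → 3-byte char #5 = E2 9A 9A.
Offset 16: leading byte 0xD0 = 11010000 → 2-byte char #6 = D0 96.
Offset 18: leading byte 0xF0 = 11110000 → 4-byte char #7 = F0 A0 AF 93.
Leading byte 0xF0 = 11110000 matches 11110xxx → 4-byte sequence.
Byte 1: 0xF0 = 11110000, payload 000 (3 bits).
Byte 2: 0xA0 = 10100000 (10xxxxxx ✓), payload 100000.
Byte 3: 0xAF = 10101111 (10xxxxxx ✓), payload 101111.
Byte 4: 0x93 = 10010011 (10xxxxxx ✓), payload 010011.
Concatenate: 000100000101111010011 = 0x20BD3 (21 bits → U+20BD3).

U+20BD3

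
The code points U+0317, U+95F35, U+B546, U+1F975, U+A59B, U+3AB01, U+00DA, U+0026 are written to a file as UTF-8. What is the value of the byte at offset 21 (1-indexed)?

1-indexed offset 21 is 0-indexed offset 20.
U+0317 → 2-byte form CC 97 at offsets 0–1.
U+95F35 → 4-byte form F2 95 BC B5 at offsets 2–5.
U+B546 → 3-byte form EB 95 86 at offsets 6–8.
U+1F975 → 4-byte form F0 9F A5 B5 at offsets 9–12.
U+A59B → 3-byte form EA 96 9B at offsets 13–15.
U+3AB01 → 4-byte form F0 BA AC 81 at offsets 16–19.
U+00DA → 2-byte form C3 9A at offsets 20–21.
Offset 20 falls in char 7's range; it's byte 1 of C3 9A = 0xC3.

0xC3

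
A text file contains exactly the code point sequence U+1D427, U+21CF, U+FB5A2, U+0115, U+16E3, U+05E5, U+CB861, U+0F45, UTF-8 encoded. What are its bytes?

U+1D427: 4-byte form → F0 9D 90 A7.
U+21CF: 3-byte form → E2 87 8F.
U+FB5A2: 4-byte form → F3 BB 96 A2.
U+0115: 2-byte form → C4 95.
U+16E3: 3-byte form → E1 9B A3.
U+05E5: 2-byte form → D7 A5.
U+CB861: 4-byte form → F3 8B A1 A1.
U+0F45: 3-byte form → E0 BD 85.
Concatenated (25 bytes): F0 9D 90 A7 E2 87 8F F3 BB 96 A2 C4 95 E1 9B A3 D7 A5 F3 8B A1 A1 E0 BD 85.

F0 9D 90 A7 E2 87 8F F3 BB 96 A2 C4 95 E1 9B A3 D7 A5 F3 8B A1 A1 E0 BD 85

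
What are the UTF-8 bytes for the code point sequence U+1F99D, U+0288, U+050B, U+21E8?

U+1F99D: 4-byte form → F0 9F A6 9D.
U+0288: 2-byte form → CA 88.
U+050B: 2-byte form → D4 8B.
U+21E8: 3-byte form → E2 87 A8.
Concatenated (11 bytes): F0 9F A6 9D CA 88 D4 8B E2 87 A8.

F0 9F A6 9D CA 88 D4 8B E2 87 A8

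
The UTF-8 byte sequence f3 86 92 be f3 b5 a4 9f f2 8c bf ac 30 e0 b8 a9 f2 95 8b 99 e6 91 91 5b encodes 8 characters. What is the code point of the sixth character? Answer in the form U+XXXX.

U+952D9

Offset 0: leading byte 0xF3 = 11110011 → 4-byte char #1 = F3 86 92 BE.
Offset 4: leading byte 0xF3 = 11110011 → 4-byte char #2 = F3 B5 A4 9F.
Offset 8: leading byte 0xF2 = 11110010 → 4-byte char #3 = F2 8C BF AC.
Offset 12: leading byte 0x30 = 00110000 → 1-byte char #4 = 30.
Offset 13: leading byte 0xE0 = 11100000 → 3-byte char #5 = E0 B8 A9.
Offset 16: leading byte 0xF2 = 11110010 → 4-byte char #6 = F2 95 8B 99.
Leading byte 0xF2 = 11110010 matches 11110xxx → 4-byte sequence.
Byte 1: 0xF2 = 11110010, payload 010 (3 bits).
Byte 2: 0x95 = 10010101 (10xxxxxx ✓), payload 010101.
Byte 3: 0x8B = 10001011 (10xxxxxx ✓), payload 001011.
Byte 4: 0x99 = 10011001 (10xxxxxx ✓), payload 011001.
Concatenate: 010010101001011011001 = 0x952D9 (21 bits → U+952D9).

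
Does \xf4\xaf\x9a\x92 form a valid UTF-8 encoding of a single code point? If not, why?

Leading byte 0xF4 = 11110100 → 4-byte form.
Payload = 0x12F692, which exceeds U+10FFFF, the maximum Unicode code point. (Leading bytes F5–FF, or F4 followed by ≥ 0x90, are invalid.)

invalid (encodes a value above U+10FFFF)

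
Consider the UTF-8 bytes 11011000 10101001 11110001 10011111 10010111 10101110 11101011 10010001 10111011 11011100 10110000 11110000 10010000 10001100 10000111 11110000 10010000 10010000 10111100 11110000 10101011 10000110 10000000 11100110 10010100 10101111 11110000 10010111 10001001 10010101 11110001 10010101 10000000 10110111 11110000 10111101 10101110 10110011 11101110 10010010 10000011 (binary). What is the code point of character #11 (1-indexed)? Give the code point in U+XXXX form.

U+3DBB3

Offset 0: leading byte 0xD8 = 11011000 → 2-byte char #1 = D8 A9.
Offset 2: leading byte 0xF1 = 11110001 → 4-byte char #2 = F1 9F 97 AE.
Offset 6: leading byte 0xEB = 11101011 → 3-byte char #3 = EB 91 BB.
Offset 9: leading byte 0xDC = 11011100 → 2-byte char #4 = DC B0.
Offset 11: leading byte 0xF0 = 11110000 → 4-byte char #5 = F0 90 8C 87.
Offset 15: leading byte 0xF0 = 11110000 → 4-byte char #6 = F0 90 90 BC.
Offset 19: leading byte 0xF0 = 11110000 → 4-byte char #7 = F0 AB 86 80.
Offset 23: leading byte 0xE6 = 11100110 → 3-byte char #8 = E6 94 AF.
Offset 26: leading byte 0xF0 = 11110000 → 4-byte char #9 = F0 97 89 95.
Offset 30: leading byte 0xF1 = 11110001 → 4-byte char #10 = F1 95 80 B7.
Offset 34: leading byte 0xF0 = 11110000 → 4-byte char #11 = F0 BD AE B3.
Leading byte 0xF0 = 11110000 matches 11110xxx → 4-byte sequence.
Byte 1: 0xF0 = 11110000, payload 000 (3 bits).
Byte 2: 0xBD = 10111101 (10xxxxxx ✓), payload 111101.
Byte 3: 0xAE = 10101110 (10xxxxxx ✓), payload 101110.
Byte 4: 0xB3 = 10110011 (10xxxxxx ✓), payload 110011.
Concatenate: 000111101101110110011 = 0x3DBB3 (21 bits → U+3DBB3).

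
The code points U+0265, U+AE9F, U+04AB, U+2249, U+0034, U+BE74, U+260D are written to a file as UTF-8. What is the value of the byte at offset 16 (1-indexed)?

1-indexed offset 16 is 0-indexed offset 15.
U+0265 → 2-byte form C9 A5 at offsets 0–1.
U+AE9F → 3-byte form EA BA 9F at offsets 2–4.
U+04AB → 2-byte form D2 AB at offsets 5–6.
U+2249 → 3-byte form E2 89 89 at offsets 7–9.
U+0034 → 1-byte form 34 at offsets 10–10.
U+BE74 → 3-byte form EB B9 B4 at offsets 11–13.
U+260D → 3-byte form E2 98 8D at offsets 14–16.
Offset 15 falls in char 7's range; it's byte 2 of E2 98 8D = 0x98.

0x98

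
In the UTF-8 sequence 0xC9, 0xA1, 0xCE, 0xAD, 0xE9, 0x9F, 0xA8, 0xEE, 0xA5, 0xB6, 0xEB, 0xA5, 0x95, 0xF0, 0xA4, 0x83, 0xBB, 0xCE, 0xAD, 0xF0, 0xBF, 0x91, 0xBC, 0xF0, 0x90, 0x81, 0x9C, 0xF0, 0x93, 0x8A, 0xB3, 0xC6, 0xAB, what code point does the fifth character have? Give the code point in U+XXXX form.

Offset 0: leading byte 0xC9 = 11001001 → 2-byte char #1 = C9 A1.
Offset 2: leading byte 0xCE = 11001110 → 2-byte char #2 = CE AD.
Offset 4: leading byte 0xE9 = 11101001 → 3-byte char #3 = E9 9F A8.
Offset 7: leading byte 0xEE = 11101110 → 3-byte char #4 = EE A5 B6.
Offset 10: leading byte 0xEB = 11101011 → 3-byte char #5 = EB A5 95.
Leading byte 0xEB = 11101011 matches 1110xxxx → 3-byte sequence.
Byte 1: 0xEB = 11101011, payload 1011 (4 bits).
Byte 2: 0xA5 = 10100101 (10xxxxxx ✓), payload 100101.
Byte 3: 0x95 = 10010101 (10xxxxxx ✓), payload 010101.
Concatenate: 1011100101010101 = 0xB955 (16 bits → U+B955).

U+B955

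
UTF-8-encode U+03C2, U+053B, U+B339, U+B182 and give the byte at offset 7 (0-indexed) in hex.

U+03C2 → 2-byte form CF 82 at offsets 0–1.
U+053B → 2-byte form D4 BB at offsets 2–3.
U+B339 → 3-byte form EB 8C B9 at offsets 4–6.
U+B182 → 3-byte form EB 86 82 at offsets 7–9.
Offset 7 falls in char 4's range; it's byte 1 of EB 86 82 = 0xEB.

0xEB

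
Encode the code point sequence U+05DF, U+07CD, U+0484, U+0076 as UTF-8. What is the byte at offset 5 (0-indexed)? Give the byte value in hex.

U+05DF → 2-byte form D7 9F at offsets 0–1.
U+07CD → 2-byte form DF 8D at offsets 2–3.
U+0484 → 2-byte form D2 84 at offsets 4–5.
Offset 5 falls in char 3's range; it's byte 2 of D2 84 = 0x84.

0x84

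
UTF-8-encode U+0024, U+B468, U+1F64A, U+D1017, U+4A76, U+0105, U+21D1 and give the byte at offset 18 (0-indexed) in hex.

U+0024 → 1-byte form 24 at offsets 0–0.
U+B468 → 3-byte form EB 91 A8 at offsets 1–3.
U+1F64A → 4-byte form F0 9F 99 8A at offsets 4–7.
U+D1017 → 4-byte form F3 91 80 97 at offsets 8–11.
U+4A76 → 3-byte form E4 A9 B6 at offsets 12–14.
U+0105 → 2-byte form C4 85 at offsets 15–16.
U+21D1 → 3-byte form E2 87 91 at offsets 17–19.
Offset 18 falls in char 7's range; it's byte 2 of E2 87 91 = 0x87.

0x87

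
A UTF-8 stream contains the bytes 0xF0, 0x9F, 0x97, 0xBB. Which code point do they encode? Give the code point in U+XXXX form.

Leading byte 0xF0 = 11110000 matches 11110xxx → 4-byte sequence.
Byte 1: 0xF0 = 11110000, payload 000 (3 bits).
Byte 2: 0x9F = 10011111 (10xxxxxx ✓), payload 011111.
Byte 3: 0x97 = 10010111 (10xxxxxx ✓), payload 010111.
Byte 4: 0xBB = 10111011 (10xxxxxx ✓), payload 111011.
Concatenate: 000011111010111111011 = 0x1F5FB (21 bits → U+1F5FB).

U+1F5FB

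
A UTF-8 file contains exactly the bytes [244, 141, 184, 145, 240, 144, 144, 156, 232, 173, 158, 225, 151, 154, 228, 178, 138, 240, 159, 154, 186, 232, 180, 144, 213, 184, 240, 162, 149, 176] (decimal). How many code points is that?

9

Byte at offset 0: 0xF4 = 11110100 → 4-byte char (#1). Advance 4.
Byte at offset 4: 0xF0 = 11110000 → 4-byte char (#2). Advance 4.
Byte at offset 8: 0xE8 = 11101000 → 3-byte char (#3). Advance 3.
Byte at offset 11: 0xE1 = 11100001 → 3-byte char (#4). Advance 3.
Byte at offset 14: 0xE4 = 11100100 → 3-byte char (#5). Advance 3.
Byte at offset 17: 0xF0 = 11110000 → 4-byte char (#6). Advance 4.
Byte at offset 21: 0xE8 = 11101000 → 3-byte char (#7). Advance 3.
Byte at offset 24: 0xD5 = 11010101 → 2-byte char (#8). Advance 2.
Byte at offset 26: 0xF0 = 11110000 → 4-byte char (#9). Advance 4.
Reached end at offset 30 after 9 code points.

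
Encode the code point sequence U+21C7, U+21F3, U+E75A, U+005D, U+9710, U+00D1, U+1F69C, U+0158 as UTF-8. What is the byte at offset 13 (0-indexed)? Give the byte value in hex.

U+21C7 → 3-byte form E2 87 87 at offsets 0–2.
U+21F3 → 3-byte form E2 87 B3 at offsets 3–5.
U+E75A → 3-byte form EE 9D 9A at offsets 6–8.
U+005D → 1-byte form 5D at offsets 9–9.
U+9710 → 3-byte form E9 9C 90 at offsets 10–12.
U+00D1 → 2-byte form C3 91 at offsets 13–14.
Offset 13 falls in char 6's range; it's byte 1 of C3 91 = 0xC3.

0xC3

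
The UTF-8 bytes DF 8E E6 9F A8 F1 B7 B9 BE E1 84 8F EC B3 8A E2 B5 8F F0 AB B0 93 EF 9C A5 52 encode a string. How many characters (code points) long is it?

9

Byte at offset 0: 0xDF = 11011111 → 2-byte char (#1). Advance 2.
Byte at offset 2: 0xE6 = 11100110 → 3-byte char (#2). Advance 3.
Byte at offset 5: 0xF1 = 11110001 → 4-byte char (#3). Advance 4.
Byte at offset 9: 0xE1 = 11100001 → 3-byte char (#4). Advance 3.
Byte at offset 12: 0xEC = 11101100 → 3-byte char (#5). Advance 3.
Byte at offset 15: 0xE2 = 11100010 → 3-byte char (#6). Advance 3.
Byte at offset 18: 0xF0 = 11110000 → 4-byte char (#7). Advance 4.
Byte at offset 22: 0xEF = 11101111 → 3-byte char (#8). Advance 3.
Byte at offset 25: 0x52 = 01010010 → 1-byte char (#9). Advance 1.
Reached end at offset 26 after 9 code points.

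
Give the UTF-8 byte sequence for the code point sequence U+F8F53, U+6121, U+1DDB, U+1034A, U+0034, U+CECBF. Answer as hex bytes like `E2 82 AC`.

F3 B8 BD 93 E6 84 A1 E1 B7 9B F0 90 8D 8A 34 F3 8E B2 BF

U+F8F53: 4-byte form → F3 B8 BD 93.
U+6121: 3-byte form → E6 84 A1.
U+1DDB: 3-byte form → E1 B7 9B.
U+1034A: 4-byte form → F0 90 8D 8A.
U+0034: 1-byte form → 34.
U+CECBF: 4-byte form → F3 8E B2 BF.
Concatenated (19 bytes): F3 B8 BD 93 E6 84 A1 E1 B7 9B F0 90 8D 8A 34 F3 8E B2 BF.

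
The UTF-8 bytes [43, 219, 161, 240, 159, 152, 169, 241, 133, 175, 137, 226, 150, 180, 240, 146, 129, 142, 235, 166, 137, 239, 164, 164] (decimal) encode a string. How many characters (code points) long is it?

Byte at offset 0: 0x2B = 00101011 → 1-byte char (#1). Advance 1.
Byte at offset 1: 0xDB = 11011011 → 2-byte char (#2). Advance 2.
Byte at offset 3: 0xF0 = 11110000 → 4-byte char (#3). Advance 4.
Byte at offset 7: 0xF1 = 11110001 → 4-byte char (#4). Advance 4.
Byte at offset 11: 0xE2 = 11100010 → 3-byte char (#5). Advance 3.
Byte at offset 14: 0xF0 = 11110000 → 4-byte char (#6). Advance 4.
Byte at offset 18: 0xEB = 11101011 → 3-byte char (#7). Advance 3.
Byte at offset 21: 0xEF = 11101111 → 3-byte char (#8). Advance 3.
Reached end at offset 24 after 8 code points.

8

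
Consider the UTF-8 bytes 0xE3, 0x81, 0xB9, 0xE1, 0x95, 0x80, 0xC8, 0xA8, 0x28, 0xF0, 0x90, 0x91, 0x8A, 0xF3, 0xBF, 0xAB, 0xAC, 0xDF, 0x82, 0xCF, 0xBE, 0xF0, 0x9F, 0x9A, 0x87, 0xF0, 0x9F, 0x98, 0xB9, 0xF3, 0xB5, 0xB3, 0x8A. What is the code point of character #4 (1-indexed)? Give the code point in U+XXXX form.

Offset 0: leading byte 0xE3 = 11100011 → 3-byte char #1 = E3 81 B9.
Offset 3: leading byte 0xE1 = 11100001 → 3-byte char #2 = E1 95 80.
Offset 6: leading byte 0xC8 = 11001000 → 2-byte char #3 = C8 A8.
Offset 8: leading byte 0x28 = 00101000 → 1-byte char #4 = 28.
Leading byte 0x28 = 00101000 matches 0xxxxxxx → 1-byte sequence.
Byte 1: 0x28 = 00101000, payload 0101000 (7 bits).
Concatenate: 0101000 = 0x28 (7 bits → U+0028).

U+0028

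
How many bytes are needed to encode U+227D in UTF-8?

3

U+227D = 0x227D. UTF-8 uses 1 byte below 0x80, 2 below 0x800, 3 below 0x10000, 4 up to 0x10FFFF. 0x227D is in U+0800–U+FFFF → 3 bytes.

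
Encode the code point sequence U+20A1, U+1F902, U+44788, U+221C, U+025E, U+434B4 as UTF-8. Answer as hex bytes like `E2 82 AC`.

E2 82 A1 F0 9F A4 82 F1 84 9E 88 E2 88 9C C9 9E F1 83 92 B4

U+20A1: 3-byte form → E2 82 A1.
U+1F902: 4-byte form → F0 9F A4 82.
U+44788: 4-byte form → F1 84 9E 88.
U+221C: 3-byte form → E2 88 9C.
U+025E: 2-byte form → C9 9E.
U+434B4: 4-byte form → F1 83 92 B4.
Concatenated (20 bytes): E2 82 A1 F0 9F A4 82 F1 84 9E 88 E2 88 9C C9 9E F1 83 92 B4.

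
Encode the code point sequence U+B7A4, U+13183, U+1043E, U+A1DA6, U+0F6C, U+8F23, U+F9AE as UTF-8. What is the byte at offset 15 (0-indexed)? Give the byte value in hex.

U+B7A4 → 3-byte form EB 9E A4 at offsets 0–2.
U+13183 → 4-byte form F0 93 86 83 at offsets 3–6.
U+1043E → 4-byte form F0 90 90 BE at offsets 7–10.
U+A1DA6 → 4-byte form F2 A1 B6 A6 at offsets 11–14.
U+0F6C → 3-byte form E0 BD AC at offsets 15–17.
Offset 15 falls in char 5's range; it's byte 1 of E0 BD AC = 0xE0.

0xE0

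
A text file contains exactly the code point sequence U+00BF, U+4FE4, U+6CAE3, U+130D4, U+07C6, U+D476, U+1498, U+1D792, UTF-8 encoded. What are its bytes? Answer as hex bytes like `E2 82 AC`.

U+00BF: 2-byte form → C2 BF.
U+4FE4: 3-byte form → E4 BF A4.
U+6CAE3: 4-byte form → F1 AC AB A3.
U+130D4: 4-byte form → F0 93 83 94.
U+07C6: 2-byte form → DF 86.
U+D476: 3-byte form → ED 91 B6.
U+1498: 3-byte form → E1 92 98.
U+1D792: 4-byte form → F0 9D 9E 92.
Concatenated (25 bytes): C2 BF E4 BF A4 F1 AC AB A3 F0 93 83 94 DF 86 ED 91 B6 E1 92 98 F0 9D 9E 92.

C2 BF E4 BF A4 F1 AC AB A3 F0 93 83 94 DF 86 ED 91 B6 E1 92 98 F0 9D 9E 92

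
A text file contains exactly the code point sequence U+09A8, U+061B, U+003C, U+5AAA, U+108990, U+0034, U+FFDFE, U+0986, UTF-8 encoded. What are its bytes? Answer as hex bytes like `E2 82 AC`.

U+09A8: 3-byte form → E0 A6 A8.
U+061B: 2-byte form → D8 9B.
U+003C: 1-byte form → 3C.
U+5AAA: 3-byte form → E5 AA AA.
U+108990: 4-byte form → F4 88 A6 90.
U+0034: 1-byte form → 34.
U+FFDFE: 4-byte form → F3 BF B7 BE.
U+0986: 3-byte form → E0 A6 86.
Concatenated (21 bytes): E0 A6 A8 D8 9B 3C E5 AA AA F4 88 A6 90 34 F3 BF B7 BE E0 A6 86.

E0 A6 A8 D8 9B 3C E5 AA AA F4 88 A6 90 34 F3 BF B7 BE E0 A6 86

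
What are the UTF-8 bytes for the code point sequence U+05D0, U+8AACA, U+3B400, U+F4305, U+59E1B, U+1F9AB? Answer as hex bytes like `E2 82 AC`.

U+05D0: 2-byte form → D7 90.
U+8AACA: 4-byte form → F2 8A AB 8A.
U+3B400: 4-byte form → F0 BB 90 80.
U+F4305: 4-byte form → F3 B4 8C 85.
U+59E1B: 4-byte form → F1 99 B8 9B.
U+1F9AB: 4-byte form → F0 9F A6 AB.
Concatenated (22 bytes): D7 90 F2 8A AB 8A F0 BB 90 80 F3 B4 8C 85 F1 99 B8 9B F0 9F A6 AB.

D7 90 F2 8A AB 8A F0 BB 90 80 F3 B4 8C 85 F1 99 B8 9B F0 9F A6 AB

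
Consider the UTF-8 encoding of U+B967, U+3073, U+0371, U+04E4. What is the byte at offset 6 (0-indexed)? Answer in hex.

U+B967 → 3-byte form EB A5 A7 at offsets 0–2.
U+3073 → 3-byte form E3 81 B3 at offsets 3–5.
U+0371 → 2-byte form CD B1 at offsets 6–7.
Offset 6 falls in char 3's range; it's byte 1 of CD B1 = 0xCD.

0xCD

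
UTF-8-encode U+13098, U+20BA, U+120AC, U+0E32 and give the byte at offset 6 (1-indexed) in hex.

1-indexed offset 6 is 0-indexed offset 5.
U+13098 → 4-byte form F0 93 82 98 at offsets 0–3.
U+20BA → 3-byte form E2 82 BA at offsets 4–6.
Offset 5 falls in char 2's range; it's byte 2 of E2 82 BA = 0x82.

0x82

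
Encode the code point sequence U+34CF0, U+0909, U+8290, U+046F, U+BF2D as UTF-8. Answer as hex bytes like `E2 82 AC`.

U+34CF0: 4-byte form → F0 B4 B3 B0.
U+0909: 3-byte form → E0 A4 89.
U+8290: 3-byte form → E8 8A 90.
U+046F: 2-byte form → D1 AF.
U+BF2D: 3-byte form → EB BC AD.
Concatenated (15 bytes): F0 B4 B3 B0 E0 A4 89 E8 8A 90 D1 AF EB BC AD.

F0 B4 B3 B0 E0 A4 89 E8 8A 90 D1 AF EB BC AD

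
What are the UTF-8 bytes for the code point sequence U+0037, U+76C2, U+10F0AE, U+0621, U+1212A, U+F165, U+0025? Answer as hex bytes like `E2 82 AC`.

37 E7 9B 82 F4 8F 82 AE D8 A1 F0 92 84 AA EF 85 A5 25

U+0037: 1-byte form → 37.
U+76C2: 3-byte form → E7 9B 82.
U+10F0AE: 4-byte form → F4 8F 82 AE.
U+0621: 2-byte form → D8 A1.
U+1212A: 4-byte form → F0 92 84 AA.
U+F165: 3-byte form → EF 85 A5.
U+0025: 1-byte form → 25.
Concatenated (18 bytes): 37 E7 9B 82 F4 8F 82 AE D8 A1 F0 92 84 AA EF 85 A5 25.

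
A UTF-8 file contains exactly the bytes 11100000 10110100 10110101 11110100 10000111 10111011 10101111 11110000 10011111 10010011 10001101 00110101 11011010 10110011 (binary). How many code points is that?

Byte at offset 0: 0xE0 = 11100000 → 3-byte char (#1). Advance 3.
Byte at offset 3: 0xF4 = 11110100 → 4-byte char (#2). Advance 4.
Byte at offset 7: 0xF0 = 11110000 → 4-byte char (#3). Advance 4.
Byte at offset 11: 0x35 = 00110101 → 1-byte char (#4). Advance 1.
Byte at offset 12: 0xDA = 11011010 → 2-byte char (#5). Advance 2.
Reached end at offset 14 after 5 code points.

5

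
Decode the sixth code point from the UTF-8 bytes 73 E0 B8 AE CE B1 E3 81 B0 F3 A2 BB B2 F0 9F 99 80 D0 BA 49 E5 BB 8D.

Offset 0: leading byte 0x73 = 01110011 → 1-byte char #1 = 73.
Offset 1: leading byte 0xE0 = 11100000 → 3-byte char #2 = E0 B8 AE.
Offset 4: leading byte 0xCE = 11001110 → 2-byte char #3 = CE B1.
Offset 6: leading byte 0xE3 = 11100011 → 3-byte char #4 = E3 81 B0.
Offset 9: leading byte 0xF3 = 11110011 → 4-byte char #5 = F3 A2 BB B2.
Offset 13: leading byte 0xF0 = 11110000 → 4-byte char #6 = F0 9F 99 80.
Leading byte 0xF0 = 11110000 matches 11110xxx → 4-byte sequence.
Byte 1: 0xF0 = 11110000, payload 000 (3 bits).
Byte 2: 0x9F = 10011111 (10xxxxxx ✓), payload 011111.
Byte 3: 0x99 = 10011001 (10xxxxxx ✓), payload 011001.
Byte 4: 0x80 = 10000000 (10xxxxxx ✓), payload 000000.
Concatenate: 000011111011001000000 = 0x1F640 (21 bits → U+1F640).

U+1F640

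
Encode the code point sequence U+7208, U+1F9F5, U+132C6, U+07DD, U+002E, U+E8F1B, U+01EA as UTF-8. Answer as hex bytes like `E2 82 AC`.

U+7208: 3-byte form → E7 88 88.
U+1F9F5: 4-byte form → F0 9F A7 B5.
U+132C6: 4-byte form → F0 93 8B 86.
U+07DD: 2-byte form → DF 9D.
U+002E: 1-byte form → 2E.
U+E8F1B: 4-byte form → F3 A8 BC 9B.
U+01EA: 2-byte form → C7 AA.
Concatenated (20 bytes): E7 88 88 F0 9F A7 B5 F0 93 8B 86 DF 9D 2E F3 A8 BC 9B C7 AA.

E7 88 88 F0 9F A7 B5 F0 93 8B 86 DF 9D 2E F3 A8 BC 9B C7 AA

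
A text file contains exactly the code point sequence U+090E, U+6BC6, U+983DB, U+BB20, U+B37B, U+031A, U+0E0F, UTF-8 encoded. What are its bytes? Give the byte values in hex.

E0 A4 8E E6 AF 86 F2 98 8F 9B EB AC A0 EB 8D BB CC 9A E0 B8 8F

U+090E: 3-byte form → E0 A4 8E.
U+6BC6: 3-byte form → E6 AF 86.
U+983DB: 4-byte form → F2 98 8F 9B.
U+BB20: 3-byte form → EB AC A0.
U+B37B: 3-byte form → EB 8D BB.
U+031A: 2-byte form → CC 9A.
U+0E0F: 3-byte form → E0 B8 8F.
Concatenated (21 bytes): E0 A4 8E E6 AF 86 F2 98 8F 9B EB AC A0 EB 8D BB CC 9A E0 B8 8F.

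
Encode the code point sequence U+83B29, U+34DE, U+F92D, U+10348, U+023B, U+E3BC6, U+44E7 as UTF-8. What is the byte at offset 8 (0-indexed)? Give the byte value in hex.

U+83B29 → 4-byte form F2 83 AC A9 at offsets 0–3.
U+34DE → 3-byte form E3 93 9E at offsets 4–6.
U+F92D → 3-byte form EF A4 AD at offsets 7–9.
Offset 8 falls in char 3's range; it's byte 2 of EF A4 AD = 0xA4.

0xA4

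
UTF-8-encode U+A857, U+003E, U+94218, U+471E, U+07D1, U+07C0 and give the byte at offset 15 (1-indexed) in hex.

0x80

1-indexed offset 15 is 0-indexed offset 14.
U+A857 → 3-byte form EA A1 97 at offsets 0–2.
U+003E → 1-byte form 3E at offsets 3–3.
U+94218 → 4-byte form F2 94 88 98 at offsets 4–7.
U+471E → 3-byte form E4 9C 9E at offsets 8–10.
U+07D1 → 2-byte form DF 91 at offsets 11–12.
U+07C0 → 2-byte form DF 80 at offsets 13–14.
Offset 14 falls in char 6's range; it's byte 2 of DF 80 = 0x80.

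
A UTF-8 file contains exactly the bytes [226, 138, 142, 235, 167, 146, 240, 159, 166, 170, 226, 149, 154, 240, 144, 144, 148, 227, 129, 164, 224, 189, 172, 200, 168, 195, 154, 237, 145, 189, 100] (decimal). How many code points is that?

11

Byte at offset 0: 0xE2 = 11100010 → 3-byte char (#1). Advance 3.
Byte at offset 3: 0xEB = 11101011 → 3-byte char (#2). Advance 3.
Byte at offset 6: 0xF0 = 11110000 → 4-byte char (#3). Advance 4.
Byte at offset 10: 0xE2 = 11100010 → 3-byte char (#4). Advance 3.
Byte at offset 13: 0xF0 = 11110000 → 4-byte char (#5). Advance 4.
Byte at offset 17: 0xE3 = 11100011 → 3-byte char (#6). Advance 3.
Byte at offset 20: 0xE0 = 11100000 → 3-byte char (#7). Advance 3.
Byte at offset 23: 0xC8 = 11001000 → 2-byte char (#8). Advance 2.
Byte at offset 25: 0xC3 = 11000011 → 2-byte char (#9). Advance 2.
Byte at offset 27: 0xED = 11101101 → 3-byte char (#10). Advance 3.
Byte at offset 30: 0x64 = 01100100 → 1-byte char (#11). Advance 1.
Reached end at offset 31 after 11 code points.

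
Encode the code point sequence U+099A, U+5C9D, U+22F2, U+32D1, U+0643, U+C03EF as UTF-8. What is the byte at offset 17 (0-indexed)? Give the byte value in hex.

U+099A → 3-byte form E0 A6 9A at offsets 0–2.
U+5C9D → 3-byte form E5 B2 9D at offsets 3–5.
U+22F2 → 3-byte form E2 8B B2 at offsets 6–8.
U+32D1 → 3-byte form E3 8B 91 at offsets 9–11.
U+0643 → 2-byte form D9 83 at offsets 12–13.
U+C03EF → 4-byte form F3 80 8F AF at offsets 14–17.
Offset 17 falls in char 6's range; it's byte 4 of F3 80 8F AF = 0xAF.

0xAF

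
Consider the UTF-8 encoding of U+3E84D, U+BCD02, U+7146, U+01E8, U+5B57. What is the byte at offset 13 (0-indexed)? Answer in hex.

U+3E84D → 4-byte form F0 BE A1 8D at offsets 0–3.
U+BCD02 → 4-byte form F2 BC B4 82 at offsets 4–7.
U+7146 → 3-byte form E7 85 86 at offsets 8–10.
U+01E8 → 2-byte form C7 A8 at offsets 11–12.
U+5B57 → 3-byte form E5 AD 97 at offsets 13–15.
Offset 13 falls in char 5's range; it's byte 1 of E5 AD 97 = 0xE5.

0xE5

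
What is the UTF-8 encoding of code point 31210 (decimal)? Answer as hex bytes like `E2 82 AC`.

U+79EA = 0x79EA = 31210 decimal. In range U+0800–U+FFFF → 3-byte form: 1110xxxx 10xxxxxx 10xxxxxx.
Binary (16 bits): 0111100111101010.
Split 4+6+6: 0111 | 100111 | 101010.
Byte 1: 11100111 = 0xE7.
Byte 2: 10100111 = 0xA7.
Byte 3: 10101010 = 0xAA.

E7 A7 AA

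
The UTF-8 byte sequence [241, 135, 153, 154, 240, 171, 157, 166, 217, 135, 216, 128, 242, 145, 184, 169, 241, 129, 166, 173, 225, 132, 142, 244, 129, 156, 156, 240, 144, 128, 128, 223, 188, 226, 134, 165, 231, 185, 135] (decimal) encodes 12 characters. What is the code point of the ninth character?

U+10000

Offset 0: leading byte 0xF1 = 11110001 → 4-byte char #1 = F1 87 99 9A.
Offset 4: leading byte 0xF0 = 11110000 → 4-byte char #2 = F0 AB 9D A6.
Offset 8: leading byte 0xD9 = 11011001 → 2-byte char #3 = D9 87.
Offset 10: leading byte 0xD8 = 11011000 → 2-byte char #4 = D8 80.
Offset 12: leading byte 0xF2 = 11110010 → 4-byte char #5 = F2 91 B8 A9.
Offset 16: leading byte 0xF1 = 11110001 → 4-byte char #6 = F1 81 A6 AD.
Offset 20: leading byte 0xE1 = 11100001 → 3-byte char #7 = E1 84 8E.
Offset 23: leading byte 0xF4 = 11110100 → 4-byte char #8 = F4 81 9C 9C.
Offset 27: leading byte 0xF0 = 11110000 → 4-byte char #9 = F0 90 80 80.
Leading byte 0xF0 = 11110000 matches 11110xxx → 4-byte sequence.
Byte 1: 0xF0 = 11110000, payload 000 (3 bits).
Byte 2: 0x90 = 10010000 (10xxxxxx ✓), payload 010000.
Byte 3: 0x80 = 10000000 (10xxxxxx ✓), payload 000000.
Byte 4: 0x80 = 10000000 (10xxxxxx ✓), payload 000000.
Concatenate: 000010000000000000000 = 0x10000 (21 bits → U+10000).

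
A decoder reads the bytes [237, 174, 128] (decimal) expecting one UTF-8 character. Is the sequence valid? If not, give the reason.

invalid (encodes a surrogate (U+D800–U+DFFF))

Structurally a 3-byte sequence; payload = 0xDB80.
But 0xDB80 is in U+D800–U+DFFF, the surrogate range. Surrogates are not Unicode scalar values and are forbidden in UTF-8.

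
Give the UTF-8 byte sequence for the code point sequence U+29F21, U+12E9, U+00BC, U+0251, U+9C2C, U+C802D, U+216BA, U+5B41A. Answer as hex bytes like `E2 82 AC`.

U+29F21: 4-byte form → F0 A9 BC A1.
U+12E9: 3-byte form → E1 8B A9.
U+00BC: 2-byte form → C2 BC.
U+0251: 2-byte form → C9 91.
U+9C2C: 3-byte form → E9 B0 AC.
U+C802D: 4-byte form → F3 88 80 AD.
U+216BA: 4-byte form → F0 A1 9A BA.
U+5B41A: 4-byte form → F1 9B 90 9A.
Concatenated (26 bytes): F0 A9 BC A1 E1 8B A9 C2 BC C9 91 E9 B0 AC F3 88 80 AD F0 A1 9A BA F1 9B 90 9A.

F0 A9 BC A1 E1 8B A9 C2 BC C9 91 E9 B0 AC F3 88 80 AD F0 A1 9A BA F1 9B 90 9A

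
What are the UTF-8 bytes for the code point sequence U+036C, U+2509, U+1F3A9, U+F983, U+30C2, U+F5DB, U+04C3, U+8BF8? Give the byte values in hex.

CD AC E2 94 89 F0 9F 8E A9 EF A6 83 E3 83 82 EF 97 9B D3 83 E8 AF B8

U+036C: 2-byte form → CD AC.
U+2509: 3-byte form → E2 94 89.
U+1F3A9: 4-byte form → F0 9F 8E A9.
U+F983: 3-byte form → EF A6 83.
U+30C2: 3-byte form → E3 83 82.
U+F5DB: 3-byte form → EF 97 9B.
U+04C3: 2-byte form → D3 83.
U+8BF8: 3-byte form → E8 AF B8.
Concatenated (23 bytes): CD AC E2 94 89 F0 9F 8E A9 EF A6 83 E3 83 82 EF 97 9B D3 83 E8 AF B8.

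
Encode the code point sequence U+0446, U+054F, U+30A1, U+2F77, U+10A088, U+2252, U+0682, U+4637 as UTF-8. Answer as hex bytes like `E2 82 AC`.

D1 86 D5 8F E3 82 A1 E2 BD B7 F4 8A 82 88 E2 89 92 DA 82 E4 98 B7

U+0446: 2-byte form → D1 86.
U+054F: 2-byte form → D5 8F.
U+30A1: 3-byte form → E3 82 A1.
U+2F77: 3-byte form → E2 BD B7.
U+10A088: 4-byte form → F4 8A 82 88.
U+2252: 3-byte form → E2 89 92.
U+0682: 2-byte form → DA 82.
U+4637: 3-byte form → E4 98 B7.
Concatenated (22 bytes): D1 86 D5 8F E3 82 A1 E2 BD B7 F4 8A 82 88 E2 89 92 DA 82 E4 98 B7.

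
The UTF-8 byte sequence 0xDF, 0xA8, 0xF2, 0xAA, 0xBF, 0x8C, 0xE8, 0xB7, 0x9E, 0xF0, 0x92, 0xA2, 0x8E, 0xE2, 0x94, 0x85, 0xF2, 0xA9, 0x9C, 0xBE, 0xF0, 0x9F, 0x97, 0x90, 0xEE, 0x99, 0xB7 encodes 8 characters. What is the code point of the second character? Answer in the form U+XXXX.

U+AAFCC

Offset 0: leading byte 0xDF = 11011111 → 2-byte char #1 = DF A8.
Offset 2: leading byte 0xF2 = 11110010 → 4-byte char #2 = F2 AA BF 8C.
Leading byte 0xF2 = 11110010 matches 11110xxx → 4-byte sequence.
Byte 1: 0xF2 = 11110010, payload 010 (3 bits).
Byte 2: 0xAA = 10101010 (10xxxxxx ✓), payload 101010.
Byte 3: 0xBF = 10111111 (10xxxxxx ✓), payload 111111.
Byte 4: 0x8C = 10001100 (10xxxxxx ✓), payload 001100.
Concatenate: 010101010111111001100 = 0xAAFCC (21 bits → U+AAFCC).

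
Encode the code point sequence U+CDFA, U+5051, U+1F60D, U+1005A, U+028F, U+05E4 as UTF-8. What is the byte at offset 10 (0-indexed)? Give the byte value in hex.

U+CDFA → 3-byte form EC B7 BA at offsets 0–2.
U+5051 → 3-byte form E5 81 91 at offsets 3–5.
U+1F60D → 4-byte form F0 9F 98 8D at offsets 6–9.
U+1005A → 4-byte form F0 90 81 9A at offsets 10–13.
Offset 10 falls in char 4's range; it's byte 1 of F0 90 81 9A = 0xF0.

0xF0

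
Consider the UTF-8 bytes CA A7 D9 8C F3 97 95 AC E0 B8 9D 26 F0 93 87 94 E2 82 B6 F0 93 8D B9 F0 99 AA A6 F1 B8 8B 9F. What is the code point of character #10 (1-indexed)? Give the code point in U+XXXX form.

Offset 0: leading byte 0xCA = 11001010 → 2-byte char #1 = CA A7.
Offset 2: leading byte 0xD9 = 11011001 → 2-byte char #2 = D9 8C.
Offset 4: leading byte 0xF3 = 11110011 → 4-byte char #3 = F3 97 95 AC.
Offset 8: leading byte 0xE0 = 11100000 → 3-byte char #4 = E0 B8 9D.
Offset 11: leading byte 0x26 = 00100110 → 1-byte char #5 = 26.
Offset 12: leading byte 0xF0 = 11110000 → 4-byte char #6 = F0 93 87 94.
Offset 16: leading byte 0xE2 = 11100010 → 3-byte char #7 = E2 82 B6.
Offset 19: leading byte 0xF0 = 11110000 → 4-byte char #8 = F0 93 8D B9.
Offset 23: leading byte 0xF0 = 11110000 → 4-byte char #9 = F0 99 AA A6.
Offset 27: leading byte 0xF1 = 11110001 → 4-byte char #10 = F1 B8 8B 9F.
Leading byte 0xF1 = 11110001 matches 11110xxx → 4-byte sequence.
Byte 1: 0xF1 = 11110001, payload 001 (3 bits).
Byte 2: 0xB8 = 10111000 (10xxxxxx ✓), payload 111000.
Byte 3: 0x8B = 10001011 (10xxxxxx ✓), payload 001011.
Byte 4: 0x9F = 10011111 (10xxxxxx ✓), payload 011111.
Concatenate: 001111000001011011111 = 0x782DF (21 bits → U+782DF).

U+782DF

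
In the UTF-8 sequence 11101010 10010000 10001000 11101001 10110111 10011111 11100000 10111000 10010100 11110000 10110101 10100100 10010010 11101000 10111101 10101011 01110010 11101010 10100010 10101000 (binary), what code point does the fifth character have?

Offset 0: leading byte 0xEA = 11101010 → 3-byte char #1 = EA 90 88.
Offset 3: leading byte 0xE9 = 11101001 → 3-byte char #2 = E9 B7 9F.
Offset 6: leading byte 0xE0 = 11100000 → 3-byte char #3 = E0 B8 94.
Offset 9: leading byte 0xF0 = 11110000 → 4-byte char #4 = F0 B5 A4 92.
Offset 13: leading byte 0xE8 = 11101000 → 3-byte char #5 = E8 BD AB.
Leading byte 0xE8 = 11101000 matches 1110xxxx → 3-byte sequence.
Byte 1: 0xE8 = 11101000, payload 1000 (4 bits).
Byte 2: 0xBD = 10111101 (10xxxxxx ✓), payload 111101.
Byte 3: 0xAB = 10101011 (10xxxxxx ✓), payload 101011.
Concatenate: 1000111101101011 = 0x8F6B (16 bits → U+8F6B).

U+8F6B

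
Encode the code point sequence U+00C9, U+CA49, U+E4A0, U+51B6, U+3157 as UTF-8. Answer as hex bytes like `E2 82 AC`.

C3 89 EC A9 89 EE 92 A0 E5 86 B6 E3 85 97

U+00C9: 2-byte form → C3 89.
U+CA49: 3-byte form → EC A9 89.
U+E4A0: 3-byte form → EE 92 A0.
U+51B6: 3-byte form → E5 86 B6.
U+3157: 3-byte form → E3 85 97.
Concatenated (14 bytes): C3 89 EC A9 89 EE 92 A0 E5 86 B6 E3 85 97.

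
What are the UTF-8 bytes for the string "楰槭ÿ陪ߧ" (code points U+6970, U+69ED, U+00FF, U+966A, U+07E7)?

E6 A5 B0 E6 A7 AD C3 BF E9 99 AA DF A7

U+6970: 3-byte form → E6 A5 B0.
U+69ED: 3-byte form → E6 A7 AD.
U+00FF: 2-byte form → C3 BF.
U+966A: 3-byte form → E9 99 AA.
U+07E7: 2-byte form → DF A7.
Concatenated (13 bytes): E6 A5 B0 E6 A7 AD C3 BF E9 99 AA DF A7.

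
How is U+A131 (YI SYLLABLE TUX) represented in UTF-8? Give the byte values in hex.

U+A131 = 0xA131 = 41265 decimal. In range U+0800–U+FFFF → 3-byte form: 1110xxxx 10xxxxxx 10xxxxxx.
Binary (16 bits): 1010000100110001.
Split 4+6+6: 1010 | 000100 | 110001.
Byte 1: 11101010 = 0xEA.
Byte 2: 10000100 = 0x84.
Byte 3: 10110001 = 0xB1.

EA 84 B1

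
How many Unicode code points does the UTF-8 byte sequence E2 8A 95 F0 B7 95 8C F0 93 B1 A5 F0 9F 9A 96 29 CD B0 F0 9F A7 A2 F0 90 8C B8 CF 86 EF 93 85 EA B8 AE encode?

Byte at offset 0: 0xE2 = 11100010 → 3-byte char (#1). Advance 3.
Byte at offset 3: 0xF0 = 11110000 → 4-byte char (#2). Advance 4.
Byte at offset 7: 0xF0 = 11110000 → 4-byte char (#3). Advance 4.
Byte at offset 11: 0xF0 = 11110000 → 4-byte char (#4). Advance 4.
Byte at offset 15: 0x29 = 00101001 → 1-byte char (#5). Advance 1.
Byte at offset 16: 0xCD = 11001101 → 2-byte char (#6). Advance 2.
Byte at offset 18: 0xF0 = 11110000 → 4-byte char (#7). Advance 4.
Byte at offset 22: 0xF0 = 11110000 → 4-byte char (#8). Advance 4.
Byte at offset 26: 0xCF = 11001111 → 2-byte char (#9). Advance 2.
Byte at offset 28: 0xEF = 11101111 → 3-byte char (#10). Advance 3.
Byte at offset 31: 0xEA = 11101010 → 3-byte char (#11). Advance 3.
Reached end at offset 34 after 11 code points.

11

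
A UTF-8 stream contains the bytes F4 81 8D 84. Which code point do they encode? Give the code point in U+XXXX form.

U+101344

Leading byte 0xF4 = 11110100 matches 11110xxx → 4-byte sequence.
Byte 1: 0xF4 = 11110100, payload 100 (3 bits).
Byte 2: 0x81 = 10000001 (10xxxxxx ✓), payload 000001.
Byte 3: 0x8D = 10001101 (10xxxxxx ✓), payload 001101.
Byte 4: 0x84 = 10000100 (10xxxxxx ✓), payload 000100.
Concatenate: 100000001001101000100 = 0x101344 (21 bits → U+101344).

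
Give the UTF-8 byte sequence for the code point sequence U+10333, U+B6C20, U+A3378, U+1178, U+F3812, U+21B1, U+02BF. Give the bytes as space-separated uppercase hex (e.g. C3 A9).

F0 90 8C B3 F2 B6 B0 A0 F2 A3 8D B8 E1 85 B8 F3 B3 A0 92 E2 86 B1 CA BF

U+10333: 4-byte form → F0 90 8C B3.
U+B6C20: 4-byte form → F2 B6 B0 A0.
U+A3378: 4-byte form → F2 A3 8D B8.
U+1178: 3-byte form → E1 85 B8.
U+F3812: 4-byte form → F3 B3 A0 92.
U+21B1: 3-byte form → E2 86 B1.
U+02BF: 2-byte form → CA BF.
Concatenated (24 bytes): F0 90 8C B3 F2 B6 B0 A0 F2 A3 8D B8 E1 85 B8 F3 B3 A0 92 E2 86 B1 CA BF.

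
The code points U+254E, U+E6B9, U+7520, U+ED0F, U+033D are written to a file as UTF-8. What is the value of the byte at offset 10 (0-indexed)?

0xB4

U+254E → 3-byte form E2 95 8E at offsets 0–2.
U+E6B9 → 3-byte form EE 9A B9 at offsets 3–5.
U+7520 → 3-byte form E7 94 A0 at offsets 6–8.
U+ED0F → 3-byte form EE B4 8F at offsets 9–11.
Offset 10 falls in char 4's range; it's byte 2 of EE B4 8F = 0xB4.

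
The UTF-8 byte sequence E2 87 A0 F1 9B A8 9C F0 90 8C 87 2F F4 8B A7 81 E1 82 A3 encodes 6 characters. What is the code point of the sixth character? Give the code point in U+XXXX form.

Offset 0: leading byte 0xE2 = 11100010 → 3-byte char #1 = E2 87 A0.
Offset 3: leading byte 0xF1 = 11110001 → 4-byte char #2 = F1 9B A8 9C.
Offset 7: leading byte 0xF0 = 11110000 → 4-byte char #3 = F0 90 8C 87.
Offset 11: leading byte 0x2F = 00101111 → 1-byte char #4 = 2F.
Offset 12: leading byte 0xF4 = 11110100 → 4-byte char #5 = F4 8B A7 81.
Offset 16: leading byte 0xE1 = 11100001 → 3-byte char #6 = E1 82 A3.
Leading byte 0xE1 = 11100001 matches 1110xxxx → 3-byte sequence.
Byte 1: 0xE1 = 11100001, payload 0001 (4 bits).
Byte 2: 0x82 = 10000010 (10xxxxxx ✓), payload 000010.
Byte 3: 0xA3 = 10100011 (10xxxxxx ✓), payload 100011.
Concatenate: 0001000010100011 = 0x10A3 (16 bits → U+10A3).

U+10A3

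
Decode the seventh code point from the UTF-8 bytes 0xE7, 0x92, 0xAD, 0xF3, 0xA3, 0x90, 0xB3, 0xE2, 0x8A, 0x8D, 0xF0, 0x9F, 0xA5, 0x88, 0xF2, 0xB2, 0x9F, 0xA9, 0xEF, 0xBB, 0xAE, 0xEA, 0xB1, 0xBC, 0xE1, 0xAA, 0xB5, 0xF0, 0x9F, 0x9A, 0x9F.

Offset 0: leading byte 0xE7 = 11100111 → 3-byte char #1 = E7 92 AD.
Offset 3: leading byte 0xF3 = 11110011 → 4-byte char #2 = F3 A3 90 B3.
Offset 7: leading byte 0xE2 = 11100010 → 3-byte char #3 = E2 8A 8D.
Offset 10: leading byte 0xF0 = 11110000 → 4-byte char #4 = F0 9F A5 88.
Offset 14: leading byte 0xF2 = 11110010 → 4-byte char #5 = F2 B2 9F A9.
Offset 18: leading byte 0xEF = 11101111 → 3-byte char #6 = EF BB AE.
Offset 21: leading byte 0xEA = 11101010 → 3-byte char #7 = EA B1 BC.
Leading byte 0xEA = 11101010 matches 1110xxxx → 3-byte sequence.
Byte 1: 0xEA = 11101010, payload 1010 (4 bits).
Byte 2: 0xB1 = 10110001 (10xxxxxx ✓), payload 110001.
Byte 3: 0xBC = 10111100 (10xxxxxx ✓), payload 111100.
Concatenate: 1010110001111100 = 0xAC7C (16 bits → U+AC7C).

U+AC7C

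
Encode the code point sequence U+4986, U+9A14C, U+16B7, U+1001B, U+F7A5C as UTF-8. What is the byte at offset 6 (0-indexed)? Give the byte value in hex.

0x8C

U+4986 → 3-byte form E4 A6 86 at offsets 0–2.
U+9A14C → 4-byte form F2 9A 85 8C at offsets 3–6.
Offset 6 falls in char 2's range; it's byte 4 of F2 9A 85 8C = 0x8C.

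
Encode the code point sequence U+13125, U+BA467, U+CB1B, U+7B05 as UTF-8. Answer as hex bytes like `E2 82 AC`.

F0 93 84 A5 F2 BA 91 A7 EC AC 9B E7 AC 85

U+13125: 4-byte form → F0 93 84 A5.
U+BA467: 4-byte form → F2 BA 91 A7.
U+CB1B: 3-byte form → EC AC 9B.
U+7B05: 3-byte form → E7 AC 85.
Concatenated (14 bytes): F0 93 84 A5 F2 BA 91 A7 EC AC 9B E7 AC 85.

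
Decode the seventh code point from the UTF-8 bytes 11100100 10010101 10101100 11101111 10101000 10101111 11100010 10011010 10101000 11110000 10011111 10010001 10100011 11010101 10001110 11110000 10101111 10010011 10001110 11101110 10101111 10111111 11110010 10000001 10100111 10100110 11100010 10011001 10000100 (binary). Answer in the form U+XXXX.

Offset 0: leading byte 0xE4 = 11100100 → 3-byte char #1 = E4 95 AC.
Offset 3: leading byte 0xEF = 11101111 → 3-byte char #2 = EF A8 AF.
Offset 6: leading byte 0xE2 = 11100010 → 3-byte char #3 = E2 9A A8.
Offset 9: leading byte 0xF0 = 11110000 → 4-byte char #4 = F0 9F 91 A3.
Offset 13: leading byte 0xD5 = 11010101 → 2-byte char #5 = D5 8E.
Offset 15: leading byte 0xF0 = 11110000 → 4-byte char #6 = F0 AF 93 8E.
Offset 19: leading byte 0xEE = 11101110 → 3-byte char #7 = EE AF BF.
Leading byte 0xEE = 11101110 matches 1110xxxx → 3-byte sequence.
Byte 1: 0xEE = 11101110, payload 1110 (4 bits).
Byte 2: 0xAF = 10101111 (10xxxxxx ✓), payload 101111.
Byte 3: 0xBF = 10111111 (10xxxxxx ✓), payload 111111.
Concatenate: 1110101111111111 = 0xEBFF (16 bits → U+EBFF).

U+EBFF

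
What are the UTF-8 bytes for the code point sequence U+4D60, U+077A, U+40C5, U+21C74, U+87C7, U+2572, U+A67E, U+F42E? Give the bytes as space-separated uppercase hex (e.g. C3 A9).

E4 B5 A0 DD BA E4 83 85 F0 A1 B1 B4 E8 9F 87 E2 95 B2 EA 99 BE EF 90 AE

U+4D60: 3-byte form → E4 B5 A0.
U+077A: 2-byte form → DD BA.
U+40C5: 3-byte form → E4 83 85.
U+21C74: 4-byte form → F0 A1 B1 B4.
U+87C7: 3-byte form → E8 9F 87.
U+2572: 3-byte form → E2 95 B2.
U+A67E: 3-byte form → EA 99 BE.
U+F42E: 3-byte form → EF 90 AE.
Concatenated (24 bytes): E4 B5 A0 DD BA E4 83 85 F0 A1 B1 B4 E8 9F 87 E2 95 B2 EA 99 BE EF 90 AE.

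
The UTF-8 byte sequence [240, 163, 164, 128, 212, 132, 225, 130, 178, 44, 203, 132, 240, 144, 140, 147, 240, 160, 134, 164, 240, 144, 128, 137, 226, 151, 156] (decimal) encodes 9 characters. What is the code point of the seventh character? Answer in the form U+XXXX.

Offset 0: leading byte 0xF0 = 11110000 → 4-byte char #1 = F0 A3 A4 80.
Offset 4: leading byte 0xD4 = 11010100 → 2-byte char #2 = D4 84.
Offset 6: leading byte 0xE1 = 11100001 → 3-byte char #3 = E1 82 B2.
Offset 9: leading byte 0x2C = 00101100 → 1-byte char #4 = 2C.
Offset 10: leading byte 0xCB = 11001011 → 2-byte char #5 = CB 84.
Offset 12: leading byte 0xF0 = 11110000 → 4-byte char #6 = F0 90 8C 93.
Offset 16: leading byte 0xF0 = 11110000 → 4-byte char #7 = F0 A0 86 A4.
Leading byte 0xF0 = 11110000 matches 11110xxx → 4-byte sequence.
Byte 1: 0xF0 = 11110000, payload 000 (3 bits).
Byte 2: 0xA0 = 10100000 (10xxxxxx ✓), payload 100000.
Byte 3: 0x86 = 10000110 (10xxxxxx ✓), payload 000110.
Byte 4: 0xA4 = 10100100 (10xxxxxx ✓), payload 100100.
Concatenate: 000100000000110100100 = 0x201A4 (21 bits → U+201A4).

U+201A4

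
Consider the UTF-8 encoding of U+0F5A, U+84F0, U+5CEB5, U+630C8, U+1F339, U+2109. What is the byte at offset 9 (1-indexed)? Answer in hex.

0xBA

1-indexed offset 9 is 0-indexed offset 8.
U+0F5A → 3-byte form E0 BD 9A at offsets 0–2.
U+84F0 → 3-byte form E8 93 B0 at offsets 3–5.
U+5CEB5 → 4-byte form F1 9C BA B5 at offsets 6–9.
Offset 8 falls in char 3's range; it's byte 3 of F1 9C BA B5 = 0xBA.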